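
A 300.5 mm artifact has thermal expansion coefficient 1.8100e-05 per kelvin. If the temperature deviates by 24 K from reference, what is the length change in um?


dL = L * alpha * dT
= 300.5 * 1.8100e-05 * 24
= 0.1305372 mm
dL_um = 0.1305372 * 1000 = 130.5372 um

130.5372


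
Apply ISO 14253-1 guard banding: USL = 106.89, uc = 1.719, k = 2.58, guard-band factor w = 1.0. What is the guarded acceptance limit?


U = k * uc = 2.58 * 1.719 = 4.43502
guard band g = w * U = 1.0 * 4.43502 = 4.43502
AL = USL - g = 106.89 - 4.43502
AL = 102.4550

102.4550


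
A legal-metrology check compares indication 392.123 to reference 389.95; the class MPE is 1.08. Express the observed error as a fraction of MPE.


e = indication - reference = 392.123 - 389.95 = 2.1730
|e| = 2.1730
ratio = |e| / MPE = 2.1730 / 1.08
ratio = 2.0120

2.0120


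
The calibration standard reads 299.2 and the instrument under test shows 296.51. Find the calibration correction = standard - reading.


Correction = standard - reading
= 299.2 - 296.51
= 2.6900

2.6900


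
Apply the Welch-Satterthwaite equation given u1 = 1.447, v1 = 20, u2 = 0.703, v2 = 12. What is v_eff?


uc = sqrt(u1^2 + u2^2) = sqrt(1.447^2 + 0.703^2) = 1.6087318
v_eff = uc^4 / (u1^4/v1 + u2^4/v2)
= 1.6087318^4 / (1.447^4/20 + 0.703^4/12)
= 6.6978372 / 0.23955535
v_eff = 27.9595

27.9595


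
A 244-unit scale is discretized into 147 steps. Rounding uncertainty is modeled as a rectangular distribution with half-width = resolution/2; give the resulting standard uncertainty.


resolution = range / divisions
resolution = 244 / 147 = 1.6598639
u_res = resolution / (2*sqrt(3))
u_res = 1.6598639 / 3.4641016
u_res = 0.4792

0.4792


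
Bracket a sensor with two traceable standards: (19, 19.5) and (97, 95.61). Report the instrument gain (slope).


slope = (y2 - y1) / (x2 - x1)
= (95.61 - 19.5) / (97 - 19)
= 76.1100 / 78
= 0.9758

0.9758


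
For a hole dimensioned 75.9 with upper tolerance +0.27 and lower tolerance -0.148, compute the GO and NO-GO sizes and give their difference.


GO = nominal - lower_tol (smallest hole = maximum material condition)
GO = 75.9 - 0.148 = 75.752
NO-GO = nominal + upper_tol (largest hole = least material condition)
NO-GO = 75.9 + 0.27 = 76.17
spread = NO-GO - GO = 76.17 - 75.752 = 0.4180

0.4180


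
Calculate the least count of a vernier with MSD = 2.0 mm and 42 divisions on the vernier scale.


LC = MSD / n_div
= 2.0 / 42
= 0.0476

0.0476


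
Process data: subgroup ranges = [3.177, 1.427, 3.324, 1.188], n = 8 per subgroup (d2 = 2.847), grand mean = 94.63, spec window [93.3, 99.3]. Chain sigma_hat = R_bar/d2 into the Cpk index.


R_bar = (3.177 + 1.427 + 3.324 + 1.188) / 4 = 2.279
sigma = R_bar / d2 = 2.279 / 2.847 = 0.80049175
Cp = (USL - LSL)/(6*sigma) = (99.3 - 93.3)/(6*0.80049175) = 1.2492
Cpu = (99.3 - 94.63)/(3*0.80049175) = 1.9446
Cpl = (94.63 - 93.3)/(3*0.80049175) = 0.5538
Cpk = min(Cpu, Cpl) = 0.5538

0.5538


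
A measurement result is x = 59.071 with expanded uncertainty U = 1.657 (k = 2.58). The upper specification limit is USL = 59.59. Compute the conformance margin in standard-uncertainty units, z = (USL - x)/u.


u = U / k = 1.657 / 2.58 = 0.64224806
margin = |USL - x| = |59.59 - 59.071| = 0.519
z = margin / u = 0.519 / 0.64224806
z = 0.8081

0.8081


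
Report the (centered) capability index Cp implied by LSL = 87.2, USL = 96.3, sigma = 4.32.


Cp = (USL - LSL) / (6 * sigma)
= (96.3 - 87.2) / (6 * 4.32)
= 9.1000 / 25.9200
= 0.3511

0.3511


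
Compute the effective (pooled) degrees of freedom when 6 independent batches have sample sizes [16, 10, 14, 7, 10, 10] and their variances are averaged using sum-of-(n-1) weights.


nu = sum_i (n_i - 1)
nu = ((16 - 1) + (10 - 1) + (14 - 1) + (7 - 1) + (10 - 1) + (10 - 1))
nu = 15 + 9 + 13 + 6 + 9 + 9
nu = 61

61


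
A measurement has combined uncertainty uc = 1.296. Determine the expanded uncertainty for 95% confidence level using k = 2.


U = k * uc
U = 2 * 1.296
U = 2.5920

2.5920


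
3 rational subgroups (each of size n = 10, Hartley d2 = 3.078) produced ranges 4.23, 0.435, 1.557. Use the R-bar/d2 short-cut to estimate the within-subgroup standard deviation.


R_bar = (4.23 + 0.435 + 1.557) / 3
R_bar = 6.222 / 3 = 2.074
sigma_hat = R_bar / d2 = 2.074 / 3.078 = 0.6738

0.6738


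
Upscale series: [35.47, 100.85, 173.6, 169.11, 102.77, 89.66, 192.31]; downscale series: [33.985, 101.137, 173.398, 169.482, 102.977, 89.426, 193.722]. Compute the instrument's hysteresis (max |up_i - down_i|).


|35.47 - 33.985| = 1.4850
|100.85 - 101.137| = 0.2870
|173.6 - 173.398| = 0.2020
|169.11 - 169.482| = 0.3720
|102.77 - 102.977| = 0.2070
|89.66 - 89.426| = 0.2340
|192.31 - 193.722| = 1.4120
hysteresis = max(diffs) = 1.4850

1.4850


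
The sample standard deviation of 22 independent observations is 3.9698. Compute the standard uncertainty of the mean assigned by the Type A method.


u_A = s / sqrt(n)
u_A = 3.9698 / sqrt(22)
u_A = 3.9698 / 4.6904158
u_A = 0.8464

0.8464


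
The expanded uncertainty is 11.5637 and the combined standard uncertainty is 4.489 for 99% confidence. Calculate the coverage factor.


k = U / uc
k = 11.5637 / 4.489
k = 2.576

2.576


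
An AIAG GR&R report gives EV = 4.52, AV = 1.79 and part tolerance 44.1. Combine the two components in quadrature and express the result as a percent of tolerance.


GRR = sqrt(EV^2 + AV^2) = sqrt(4.52^2 + 1.79^2) = 4.8615327
%GRR = GRR / tol * 100 = 4.8615327 / 44.1 * 100
%GRR = 11.0239

11.0239


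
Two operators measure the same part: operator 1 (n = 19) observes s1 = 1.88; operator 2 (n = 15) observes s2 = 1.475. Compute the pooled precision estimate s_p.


s_p = sqrt(((n1-1)*s1^2 + (n2-1)*s2^2) / (n1+n2-2))
numerator = (19-1)*1.88^2 + (15-1)*1.475^2 = 63.6192 + 30.45875 = 94.07795
denominator = 19 + 15 - 2 = 32
s_p^2 = 94.07795 / 32 = 2.9399359
s_p = sqrt(2.9399359) = 1.7146

1.7146


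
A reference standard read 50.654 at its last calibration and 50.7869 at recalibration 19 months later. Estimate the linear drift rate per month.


rate = (v2 - v1) / months
= (50.7869 - 50.654) / 19
= 0.1329 / 19
= 0.0070

0.0070


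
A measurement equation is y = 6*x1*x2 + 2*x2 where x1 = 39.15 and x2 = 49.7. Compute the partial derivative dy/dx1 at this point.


y = 6*x1*x2 + 2*x2
dy/dx1 = 6*x2
Evaluate at x2 = 49.7: c1 = 6 * 49.7
c1 = 298.2000

298.2000


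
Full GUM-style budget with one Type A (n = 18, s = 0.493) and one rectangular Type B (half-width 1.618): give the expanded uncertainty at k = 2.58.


u_A = s / sqrt(n) = 0.493 / sqrt(18) = 0.11620121
u_B = half_width / sqrt(3) = 1.618 / sqrt(3) = 0.93415274
uc = sqrt(u_A^2 + u_B^2) = sqrt(0.11620121^2 + 0.93415274^2) = 0.94135225
U = k * uc = 2.58 * 0.94135225
U = 2.4287

2.4287


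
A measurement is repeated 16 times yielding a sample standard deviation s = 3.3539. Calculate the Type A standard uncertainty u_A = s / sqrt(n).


u_A = s / sqrt(n)
u_A = 3.3539 / sqrt(16)
u_A = 3.3539 / 4
u_A = 0.8385

0.8385


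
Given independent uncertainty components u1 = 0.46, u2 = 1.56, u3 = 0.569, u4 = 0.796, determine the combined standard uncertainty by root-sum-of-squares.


uc = sqrt(0.46^2 + 1.56^2 + 0.569^2 + 0.796^2)
uc = sqrt(3.602577)
uc = 1.8980

1.8980


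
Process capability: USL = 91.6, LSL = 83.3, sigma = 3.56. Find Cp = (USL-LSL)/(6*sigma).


Cp = (USL - LSL) / (6 * sigma)
= (91.6 - 83.3) / (6 * 3.56)
= 8.3000 / 21.3600
= 0.3886

0.3886


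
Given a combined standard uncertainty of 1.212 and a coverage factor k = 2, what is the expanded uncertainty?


U = k * uc
U = 2 * 1.212
U = 2.4240

2.4240


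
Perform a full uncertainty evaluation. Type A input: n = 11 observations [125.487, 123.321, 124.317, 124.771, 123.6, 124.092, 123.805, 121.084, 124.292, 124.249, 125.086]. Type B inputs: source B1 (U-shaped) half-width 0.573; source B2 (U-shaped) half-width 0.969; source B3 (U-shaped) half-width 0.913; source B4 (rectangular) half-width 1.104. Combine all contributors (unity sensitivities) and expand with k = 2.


mean = (125.487 + 123.321 + 124.317 + 124.771 + 123.6 + 124.092 + 123.805 + 121.084 + 124.292 + 124.249 + 125.086) / 11 = 124.0094545
s = sqrt(sum((x - mean)^2)/(n-1)) = 1.1576857
u_A = s / sqrt(n) = 1.1576857 / sqrt(11) = 0.34905537
u_B1 = 0.573 / sqrt(2) = 0.40517219
u_B2 = 0.969 / sqrt(2) = 0.68518647
u_B3 = 0.913 / sqrt(2) = 0.64558849
u_B4 = 1.104 / sqrt(3) = 0.6373947
uc = sqrt(0.34905537^2 + 0.40517219^2 + 0.68518647^2 + 0.64558849^2 + 0.6373947^2) = 1.2564001
U = k * uc = 2 * 1.2564001
U = 2.5128

2.5128


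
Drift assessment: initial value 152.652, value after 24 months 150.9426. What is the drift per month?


rate = (v2 - v1) / months
= (150.9426 - 152.652) / 24
= -1.7094 / 24
= -0.0712

-0.0712


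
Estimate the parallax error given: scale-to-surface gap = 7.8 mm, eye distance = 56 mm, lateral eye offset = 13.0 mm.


error = h * offset / d
= 7.8 * 13.0 / 56
= 1.8107

1.8107


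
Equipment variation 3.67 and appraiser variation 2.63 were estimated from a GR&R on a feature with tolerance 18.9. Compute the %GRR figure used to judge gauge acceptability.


GRR = sqrt(EV^2 + AV^2) = sqrt(3.67^2 + 2.63^2) = 4.5150637
%GRR = GRR / tol * 100 = 4.5150637 / 18.9 * 100
%GRR = 23.8892

23.8892


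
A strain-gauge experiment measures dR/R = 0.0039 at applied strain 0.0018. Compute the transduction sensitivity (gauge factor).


GF = (dR/R) / epsilon
= 0.0039 / 0.0018
= 2.1667

2.1667


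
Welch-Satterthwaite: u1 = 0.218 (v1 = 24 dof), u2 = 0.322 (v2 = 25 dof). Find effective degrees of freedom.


uc = sqrt(u1^2 + u2^2) = sqrt(0.218^2 + 0.322^2) = 0.38885473
v_eff = uc^4 / (u1^4/v1 + u2^4/v2)
= 0.38885473^4 / (0.218^4/24 + 0.322^4/25)
= 0.02286386 / 0.00052412031
v_eff = 43.6233

43.6233


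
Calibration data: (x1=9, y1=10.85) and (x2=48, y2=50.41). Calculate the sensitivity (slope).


slope = (y2 - y1) / (x2 - x1)
= (50.41 - 10.85) / (48 - 9)
= 39.5600 / 39
= 1.0144

1.0144


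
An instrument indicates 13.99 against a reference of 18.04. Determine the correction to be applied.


Correction = standard - reading
= 18.04 - 13.99
= 4.0500

4.0500


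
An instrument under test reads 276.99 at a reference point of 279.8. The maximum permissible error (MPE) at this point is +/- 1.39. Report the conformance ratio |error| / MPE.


e = indication - reference = 276.99 - 279.8 = -2.8100
|e| = 2.8100
ratio = |e| / MPE = 2.8100 / 1.39
ratio = 2.0216

2.0216


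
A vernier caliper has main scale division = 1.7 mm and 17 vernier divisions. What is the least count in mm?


LC = MSD / n_div
= 1.7 / 17
= 0.1000

0.1000


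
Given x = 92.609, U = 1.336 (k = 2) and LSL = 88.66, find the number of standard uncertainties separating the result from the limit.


u = U / k = 1.336 / 2 = 0.668
margin = |LSL - x| = |88.66 - 92.609| = 3.949
z = margin / u = 3.949 / 0.668
z = 5.9117

5.9117


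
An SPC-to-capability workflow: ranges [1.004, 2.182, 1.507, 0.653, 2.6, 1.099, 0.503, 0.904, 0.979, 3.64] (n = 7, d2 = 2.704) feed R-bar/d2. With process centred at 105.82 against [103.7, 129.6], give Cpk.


R_bar = (1.004 + 2.182 + 1.507 + 0.653 + 2.6 + 1.099 + 0.503 + 0.904 + 0.979 + 3.64) / 10 = 1.5071
sigma = R_bar / d2 = 1.5071 / 2.704 = 0.55735947
Cp = (USL - LSL)/(6*sigma) = (129.6 - 103.7)/(6*0.55735947) = 7.7449
Cpu = (129.6 - 105.82)/(3*0.55735947) = 14.2218
Cpl = (105.82 - 103.7)/(3*0.55735947) = 1.2679
Cpk = min(Cpu, Cpl) = 1.2679

1.2679


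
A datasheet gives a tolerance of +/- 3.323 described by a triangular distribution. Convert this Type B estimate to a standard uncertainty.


u_B = half_width / sqrt(6)
u_B = 3.323 / 2.4494897
u_B = 1.3566

1.3566


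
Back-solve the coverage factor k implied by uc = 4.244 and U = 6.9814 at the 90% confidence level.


k = U / uc
k = 6.9814 / 4.244
k = 1.645

1.645


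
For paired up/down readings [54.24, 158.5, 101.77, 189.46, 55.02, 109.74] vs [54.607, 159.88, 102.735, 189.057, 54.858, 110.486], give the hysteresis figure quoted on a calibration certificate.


|54.24 - 54.607| = 0.3670
|158.5 - 159.88| = 1.3800
|101.77 - 102.735| = 0.9650
|189.46 - 189.057| = 0.4030
|55.02 - 54.858| = 0.1620
|109.74 - 110.486| = 0.7460
hysteresis = max(diffs) = 1.3800

1.3800


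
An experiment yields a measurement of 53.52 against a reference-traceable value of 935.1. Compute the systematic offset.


Systematic error = measured - true
= 53.52 - 935.1
= -881.5800

-881.5800


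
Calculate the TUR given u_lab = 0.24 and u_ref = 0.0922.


TUR = u_lab / u_ref
= 0.24 / 0.0922
= 2.6030

2.6030


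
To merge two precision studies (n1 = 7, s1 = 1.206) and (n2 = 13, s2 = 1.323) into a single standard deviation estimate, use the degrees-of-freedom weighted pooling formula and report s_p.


s_p = sqrt(((n1-1)*s1^2 + (n2-1)*s2^2) / (n1+n2-2))
numerator = (7-1)*1.206^2 + (13-1)*1.323^2 = 8.726616 + 21.003948 = 29.730564
denominator = 7 + 13 - 2 = 18
s_p^2 = 29.730564 / 18 = 1.651698
s_p = sqrt(1.651698) = 1.2852

1.2852


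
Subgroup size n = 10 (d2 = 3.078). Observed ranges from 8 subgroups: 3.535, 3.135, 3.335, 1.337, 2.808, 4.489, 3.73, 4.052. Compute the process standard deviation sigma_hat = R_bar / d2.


R_bar = (3.535 + 3.135 + 3.335 + 1.337 + 2.808 + 4.489 + 3.73 + 4.052) / 8
R_bar = 26.421 / 8 = 3.302625
sigma_hat = R_bar / d2 = 3.302625 / 3.078 = 1.0730

1.0730


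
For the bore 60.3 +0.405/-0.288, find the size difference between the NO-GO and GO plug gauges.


GO = nominal - lower_tol (smallest hole = maximum material condition)
GO = 60.3 - 0.288 = 60.012
NO-GO = nominal + upper_tol (largest hole = least material condition)
NO-GO = 60.3 + 0.405 = 60.705
spread = NO-GO - GO = 60.705 - 60.012 = 0.6930

0.6930


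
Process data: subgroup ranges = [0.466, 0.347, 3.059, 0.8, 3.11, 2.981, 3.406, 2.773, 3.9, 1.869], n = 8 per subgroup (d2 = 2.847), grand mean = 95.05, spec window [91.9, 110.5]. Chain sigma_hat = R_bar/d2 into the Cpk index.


R_bar = (0.466 + 0.347 + 3.059 + 0.8 + 3.11 + 2.981 + 3.406 + 2.773 + 3.9 + 1.869) / 10 = 2.2711
sigma = R_bar / d2 = 2.2711 / 2.847 = 0.79771689
Cp = (USL - LSL)/(6*sigma) = (110.5 - 91.9)/(6*0.79771689) = 3.8861
Cpu = (110.5 - 95.05)/(3*0.79771689) = 6.4559
Cpl = (95.05 - 91.9)/(3*0.79771689) = 1.3163
Cpk = min(Cpu, Cpl) = 1.3163

1.3163


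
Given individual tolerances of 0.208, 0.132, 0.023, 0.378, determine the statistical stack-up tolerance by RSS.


RSS = sqrt(0.208^2 + 0.132^2 + 0.023^2 + 0.378^2)
= sqrt(0.204101)
= 0.4518

0.4518


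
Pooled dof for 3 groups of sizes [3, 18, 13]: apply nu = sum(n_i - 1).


nu = sum_i (n_i - 1)
nu = ((3 - 1) + (18 - 1) + (13 - 1))
nu = 2 + 17 + 12
nu = 31

31


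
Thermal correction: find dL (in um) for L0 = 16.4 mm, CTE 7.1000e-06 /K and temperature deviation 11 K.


dL = L * alpha * dT
= 16.4 * 7.1000e-06 * 11
= 0.0012808 mm
dL_um = 0.0012808 * 1000 = 1.2808 um

1.2808


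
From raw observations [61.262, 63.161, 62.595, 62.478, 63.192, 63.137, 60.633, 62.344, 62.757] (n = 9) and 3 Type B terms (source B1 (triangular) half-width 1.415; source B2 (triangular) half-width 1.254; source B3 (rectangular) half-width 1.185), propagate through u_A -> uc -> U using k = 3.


mean = (61.262 + 63.161 + 62.595 + 62.478 + 63.192 + 63.137 + 60.633 + 62.344 + 62.757) / 9 = 62.39544444
s = sqrt(sum((x - mean)^2)/(n-1)) = 0.89032257
u_A = s / sqrt(n) = 0.89032257 / sqrt(9) = 0.29677419
u_B1 = 1.415 / sqrt(6) = 0.57767133
u_B2 = 1.254 / sqrt(6) = 0.51194336
u_B3 = 1.185 / sqrt(3) = 0.68416007
uc = sqrt(0.29677419^2 + 0.57767133^2 + 0.51194336^2 + 0.68416007^2) = 1.0732847
U = k * uc = 3 * 1.0732847
U = 3.2199

3.2199


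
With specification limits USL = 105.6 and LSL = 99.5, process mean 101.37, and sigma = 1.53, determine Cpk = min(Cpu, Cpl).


Cpu = (USL - mean) / (3*sigma) = (105.6 - 101.37) / (3*1.53) = 0.9216
Cpl = (mean - LSL) / (3*sigma) = (101.37 - 99.5) / (3*1.53) = 0.4074
Cpk = min(Cpu, Cpl) = 0.4074

0.4074


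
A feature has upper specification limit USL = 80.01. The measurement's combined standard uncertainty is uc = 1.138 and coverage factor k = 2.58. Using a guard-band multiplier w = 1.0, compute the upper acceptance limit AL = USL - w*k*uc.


U = k * uc = 2.58 * 1.138 = 2.93604
guard band g = w * U = 1.0 * 2.93604 = 2.93604
AL = USL - g = 80.01 - 2.93604
AL = 77.0740

77.0740


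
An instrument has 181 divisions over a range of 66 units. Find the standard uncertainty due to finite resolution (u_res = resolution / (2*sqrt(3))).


resolution = range / divisions
resolution = 66 / 181 = 0.36464088
u_res = resolution / (2*sqrt(3))
u_res = 0.36464088 / 3.4641016
u_res = 0.1053

0.1053


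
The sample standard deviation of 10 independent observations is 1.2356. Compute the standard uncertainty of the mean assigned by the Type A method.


u_A = s / sqrt(n)
u_A = 1.2356 / sqrt(10)
u_A = 1.2356 / 3.1622777
u_A = 0.3907

0.3907


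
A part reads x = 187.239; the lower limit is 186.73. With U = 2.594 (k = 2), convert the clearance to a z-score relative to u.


u = U / k = 2.594 / 2 = 1.297
margin = |LSL - x| = |186.73 - 187.239| = 0.509
z = margin / u = 0.509 / 1.297
z = 0.3924

0.3924


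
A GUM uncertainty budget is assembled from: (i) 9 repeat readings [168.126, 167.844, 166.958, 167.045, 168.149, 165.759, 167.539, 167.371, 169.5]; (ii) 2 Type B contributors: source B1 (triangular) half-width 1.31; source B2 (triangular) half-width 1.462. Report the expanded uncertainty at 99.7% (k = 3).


mean = (168.126 + 167.844 + 166.958 + 167.045 + 168.149 + 165.759 + 167.539 + 167.371 + 169.5) / 9 = 167.5878889
s = sqrt(sum((x - mean)^2)/(n-1)) = 1.0254222
u_A = s / sqrt(n) = 1.0254222 / sqrt(9) = 0.3418074
u_B1 = 1.31 / sqrt(6) = 0.53480526
u_B2 = 1.462 / sqrt(6) = 0.596859
uc = sqrt(0.3418074^2 + 0.53480526^2 + 0.596859^2) = 0.8712575
U = k * uc = 3 * 0.8712575
U = 2.6138

2.6138


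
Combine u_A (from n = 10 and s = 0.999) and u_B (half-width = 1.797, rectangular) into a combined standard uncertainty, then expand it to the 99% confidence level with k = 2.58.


u_A = s / sqrt(n) = 0.999 / sqrt(10) = 0.31591154
u_B = half_width / sqrt(3) = 1.797 / sqrt(3) = 1.0374984
uc = sqrt(u_A^2 + u_B^2) = sqrt(0.31591154^2 + 1.0374984^2) = 1.0845289
U = k * uc = 2.58 * 1.0845289
U = 2.7981

2.7981


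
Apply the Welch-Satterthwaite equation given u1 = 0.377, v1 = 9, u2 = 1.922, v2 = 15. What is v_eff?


uc = sqrt(u1^2 + u2^2) = sqrt(0.377^2 + 1.922^2) = 1.9586253
v_eff = uc^4 / (u1^4/v1 + u2^4/v2)
= 1.9586253^4 / (0.377^4/9 + 1.922^4/15)
= 14.716531 / 0.91199496
v_eff = 16.1366

16.1366


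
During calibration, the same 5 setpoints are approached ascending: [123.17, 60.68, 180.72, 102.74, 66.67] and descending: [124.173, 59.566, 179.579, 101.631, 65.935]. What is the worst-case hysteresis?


|123.17 - 124.173| = 1.0030
|60.68 - 59.566| = 1.1140
|180.72 - 179.579| = 1.1410
|102.74 - 101.631| = 1.1090
|66.67 - 65.935| = 0.7350
hysteresis = max(diffs) = 1.1410

1.1410


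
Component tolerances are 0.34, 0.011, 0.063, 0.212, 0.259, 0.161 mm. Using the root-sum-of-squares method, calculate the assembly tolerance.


RSS = sqrt(0.34^2 + 0.011^2 + 0.063^2 + 0.212^2 + 0.259^2 + 0.161^2)
= sqrt(0.257636)
= 0.5076

0.5076


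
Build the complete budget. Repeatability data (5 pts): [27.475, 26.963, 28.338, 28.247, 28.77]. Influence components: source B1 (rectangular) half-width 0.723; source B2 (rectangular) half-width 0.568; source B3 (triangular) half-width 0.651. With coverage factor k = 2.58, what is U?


mean = (27.475 + 26.963 + 28.338 + 28.247 + 28.77) / 5 = 27.9586
s = sqrt(sum((x - mean)^2)/(n-1)) = 0.72639129
u_A = s / sqrt(n) = 0.72639129 / sqrt(5) = 0.32485206
u_B1 = 0.723 / sqrt(3) = 0.41742424
u_B2 = 0.568 / sqrt(3) = 0.32793495
u_B3 = 0.651 / sqrt(6) = 0.26576964
uc = sqrt(0.32485206^2 + 0.41742424^2 + 0.32793495^2 + 0.26576964^2) = 0.67671759
U = k * uc = 2.58 * 0.67671759
U = 1.7459

1.7459


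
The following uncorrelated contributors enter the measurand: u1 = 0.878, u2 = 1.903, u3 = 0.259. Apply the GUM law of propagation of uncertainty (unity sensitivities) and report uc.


uc = sqrt(0.878^2 + 1.903^2 + 0.259^2)
uc = sqrt(4.459374)
uc = 2.1117

2.1117


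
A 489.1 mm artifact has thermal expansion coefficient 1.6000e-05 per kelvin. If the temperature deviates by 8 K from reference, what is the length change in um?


dL = L * alpha * dT
= 489.1 * 1.6000e-05 * 8
= 0.0626048 mm
dL_um = 0.0626048 * 1000 = 62.6048 um

62.6048


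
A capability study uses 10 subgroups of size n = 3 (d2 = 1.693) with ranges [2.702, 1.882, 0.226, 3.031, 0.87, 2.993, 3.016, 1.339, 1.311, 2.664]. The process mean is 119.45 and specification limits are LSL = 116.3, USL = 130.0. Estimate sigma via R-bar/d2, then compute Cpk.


R_bar = (2.702 + 1.882 + 0.226 + 3.031 + 0.87 + 2.993 + 3.016 + 1.339 + 1.311 + 2.664) / 10 = 2.0034
sigma = R_bar / d2 = 2.0034 / 1.693 = 1.1833432
Cp = (USL - LSL)/(6*sigma) = (130.0 - 116.3)/(6*1.1833432) = 1.9296
Cpu = (130.0 - 119.45)/(3*1.1833432) = 2.9718
Cpl = (119.45 - 116.3)/(3*1.1833432) = 0.8873
Cpk = min(Cpu, Cpl) = 0.8873

0.8873


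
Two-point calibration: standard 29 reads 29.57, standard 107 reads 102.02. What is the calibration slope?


slope = (y2 - y1) / (x2 - x1)
= (102.02 - 29.57) / (107 - 29)
= 72.4500 / 78
= 0.9288

0.9288


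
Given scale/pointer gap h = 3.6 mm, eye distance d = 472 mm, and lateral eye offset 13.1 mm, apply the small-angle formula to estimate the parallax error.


error = h * offset / d
= 3.6 * 13.1 / 472
= 0.0999

0.0999


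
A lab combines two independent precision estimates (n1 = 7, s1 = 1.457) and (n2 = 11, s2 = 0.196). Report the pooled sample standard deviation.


s_p = sqrt(((n1-1)*s1^2 + (n2-1)*s2^2) / (n1+n2-2))
numerator = (7-1)*1.457^2 + (11-1)*0.196^2 = 12.737094 + 0.38416 = 13.121254
denominator = 7 + 11 - 2 = 16
s_p^2 = 13.121254 / 16 = 0.82007838
s_p = sqrt(0.82007838) = 0.9056

0.9056


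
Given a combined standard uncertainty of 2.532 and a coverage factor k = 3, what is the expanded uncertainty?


U = k * uc
U = 3 * 2.532
U = 7.5960

7.5960


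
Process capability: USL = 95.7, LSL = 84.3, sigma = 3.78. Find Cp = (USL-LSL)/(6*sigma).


Cp = (USL - LSL) / (6 * sigma)
= (95.7 - 84.3) / (6 * 3.78)
= 11.4000 / 22.6800
= 0.5026

0.5026


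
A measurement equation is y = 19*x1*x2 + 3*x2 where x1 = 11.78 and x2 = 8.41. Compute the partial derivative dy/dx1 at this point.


y = 19*x1*x2 + 3*x2
dy/dx1 = 19*x2
Evaluate at x2 = 8.41: c1 = 19 * 8.41
c1 = 159.7900

159.7900


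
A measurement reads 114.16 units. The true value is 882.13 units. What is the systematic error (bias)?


Systematic error = measured - true
= 114.16 - 882.13
= -767.9700

-767.9700


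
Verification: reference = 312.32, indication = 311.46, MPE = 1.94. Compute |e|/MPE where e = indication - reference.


e = indication - reference = 311.46 - 312.32 = -0.8600
|e| = 0.8600
ratio = |e| / MPE = 0.8600 / 1.94
ratio = 0.4433

0.4433


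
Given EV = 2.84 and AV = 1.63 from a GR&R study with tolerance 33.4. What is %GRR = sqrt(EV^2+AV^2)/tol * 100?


GRR = sqrt(EV^2 + AV^2) = sqrt(2.84^2 + 1.63^2) = 3.2745229
%GRR = GRR / tol * 100 = 3.2745229 / 33.4 * 100
%GRR = 9.8040

9.8040


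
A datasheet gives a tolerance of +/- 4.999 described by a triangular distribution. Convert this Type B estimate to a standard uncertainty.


u_B = half_width / sqrt(6)
u_B = 4.999 / 2.4494897
u_B = 2.0408

2.0408


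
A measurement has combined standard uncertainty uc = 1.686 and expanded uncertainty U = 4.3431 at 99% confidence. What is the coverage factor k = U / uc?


k = U / uc
k = 4.3431 / 1.686
k = 2.576

2.576


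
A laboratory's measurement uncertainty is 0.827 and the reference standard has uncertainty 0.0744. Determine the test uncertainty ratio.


TUR = u_lab / u_ref
= 0.827 / 0.0744
= 11.1156

11.1156


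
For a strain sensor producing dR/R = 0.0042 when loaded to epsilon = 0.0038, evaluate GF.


GF = (dR/R) / epsilon
= 0.0042 / 0.0038
= 1.1053

1.1053


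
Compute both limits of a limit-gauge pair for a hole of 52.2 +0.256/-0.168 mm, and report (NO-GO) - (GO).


GO = nominal - lower_tol (smallest hole = maximum material condition)
GO = 52.2 - 0.168 = 52.032
NO-GO = nominal + upper_tol (largest hole = least material condition)
NO-GO = 52.2 + 0.256 = 52.456
spread = NO-GO - GO = 52.456 - 52.032 = 0.4240

0.4240


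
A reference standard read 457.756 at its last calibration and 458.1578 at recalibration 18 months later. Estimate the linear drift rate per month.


rate = (v2 - v1) / months
= (458.1578 - 457.756) / 18
= 0.4018 / 18
= 0.0223

0.0223


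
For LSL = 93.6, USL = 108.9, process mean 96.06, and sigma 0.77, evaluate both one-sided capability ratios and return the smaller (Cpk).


Cpu = (USL - mean) / (3*sigma) = (108.9 - 96.06) / (3*0.77) = 5.5584
Cpl = (mean - LSL) / (3*sigma) = (96.06 - 93.6) / (3*0.77) = 1.0649
Cpk = min(Cpu, Cpl) = 1.0649

1.0649


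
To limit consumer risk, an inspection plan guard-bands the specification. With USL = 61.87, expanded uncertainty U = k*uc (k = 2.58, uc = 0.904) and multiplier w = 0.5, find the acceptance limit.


U = k * uc = 2.58 * 0.904 = 2.33232
guard band g = w * U = 0.5 * 2.33232 = 1.16616
AL = USL - g = 61.87 - 1.16616
AL = 60.7038

60.7038


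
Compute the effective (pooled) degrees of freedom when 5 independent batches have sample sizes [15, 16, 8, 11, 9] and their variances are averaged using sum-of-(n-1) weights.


nu = sum_i (n_i - 1)
nu = ((15 - 1) + (16 - 1) + (8 - 1) + (11 - 1) + (9 - 1))
nu = 14 + 15 + 7 + 10 + 8
nu = 54

54


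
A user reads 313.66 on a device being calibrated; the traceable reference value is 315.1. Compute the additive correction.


Correction = standard - reading
= 315.1 - 313.66
= 1.4400

1.4400


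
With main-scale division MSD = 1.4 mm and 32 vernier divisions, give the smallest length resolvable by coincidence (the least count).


LC = MSD / n_div
= 1.4 / 32
= 0.0437

0.0437


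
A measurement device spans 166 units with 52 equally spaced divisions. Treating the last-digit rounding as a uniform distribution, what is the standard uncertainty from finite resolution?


resolution = range / divisions
resolution = 166 / 52 = 3.1923077
u_res = resolution / (2*sqrt(3))
u_res = 3.1923077 / 3.4641016
u_res = 0.9215

0.9215


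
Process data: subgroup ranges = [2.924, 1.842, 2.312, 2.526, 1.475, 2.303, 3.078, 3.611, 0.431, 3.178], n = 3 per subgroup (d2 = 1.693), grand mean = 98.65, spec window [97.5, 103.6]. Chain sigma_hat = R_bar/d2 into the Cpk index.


R_bar = (2.924 + 1.842 + 2.312 + 2.526 + 1.475 + 2.303 + 3.078 + 3.611 + 0.431 + 3.178) / 10 = 2.368
sigma = R_bar / d2 = 2.368 / 1.693 = 1.3987005
Cp = (USL - LSL)/(6*sigma) = (103.6 - 97.5)/(6*1.3987005) = 0.7269
Cpu = (103.6 - 98.65)/(3*1.3987005) = 1.1797
Cpl = (98.65 - 97.5)/(3*1.3987005) = 0.2741
Cpk = min(Cpu, Cpl) = 0.2741

0.2741


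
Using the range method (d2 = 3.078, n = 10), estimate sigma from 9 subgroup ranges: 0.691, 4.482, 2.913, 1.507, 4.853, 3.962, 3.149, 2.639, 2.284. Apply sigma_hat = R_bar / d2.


R_bar = (0.691 + 4.482 + 2.913 + 1.507 + 4.853 + 3.962 + 3.149 + 2.639 + 2.284) / 9
R_bar = 26.48 / 9 = 2.9422222
sigma_hat = R_bar / d2 = 2.9422222 / 3.078 = 0.9559

0.9559


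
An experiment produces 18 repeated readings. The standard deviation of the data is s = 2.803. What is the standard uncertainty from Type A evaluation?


u_A = s / sqrt(n)
u_A = 2.803 / sqrt(18)
u_A = 2.803 / 4.2426407
u_A = 0.6607

0.6607


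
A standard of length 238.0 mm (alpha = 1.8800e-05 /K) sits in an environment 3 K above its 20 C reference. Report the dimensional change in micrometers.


dL = L * alpha * dT
= 238.0 * 1.8800e-05 * 3
= 0.0134232 mm
dL_um = 0.0134232 * 1000 = 13.4232 um

13.4232


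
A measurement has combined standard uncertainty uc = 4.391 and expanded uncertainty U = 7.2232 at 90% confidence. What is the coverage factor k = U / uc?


k = U / uc
k = 7.2232 / 4.391
k = 1.645

1.645


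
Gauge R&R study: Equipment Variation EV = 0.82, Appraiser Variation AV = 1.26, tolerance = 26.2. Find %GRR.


GRR = sqrt(EV^2 + AV^2) = sqrt(0.82^2 + 1.26^2) = 1.5033296
%GRR = GRR / tol * 100 = 1.5033296 / 26.2 * 100
%GRR = 5.7379

5.7379


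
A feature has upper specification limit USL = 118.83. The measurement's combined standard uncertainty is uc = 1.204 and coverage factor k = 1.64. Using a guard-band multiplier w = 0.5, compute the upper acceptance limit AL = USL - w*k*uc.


U = k * uc = 1.64 * 1.204 = 1.97456
guard band g = w * U = 0.5 * 1.97456 = 0.98728
AL = USL - g = 118.83 - 0.98728
AL = 117.8427

117.8427


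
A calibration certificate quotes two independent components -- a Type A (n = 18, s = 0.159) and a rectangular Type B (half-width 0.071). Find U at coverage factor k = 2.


u_A = s / sqrt(n) = 0.159 / sqrt(18) = 0.037476659
u_B = half_width / sqrt(3) = 0.071 / sqrt(3) = 0.040991869
uc = sqrt(u_A^2 + u_B^2) = sqrt(0.037476659^2 + 0.040991869^2) = 0.055541276
U = k * uc = 2 * 0.055541276
U = 0.1111

0.1111


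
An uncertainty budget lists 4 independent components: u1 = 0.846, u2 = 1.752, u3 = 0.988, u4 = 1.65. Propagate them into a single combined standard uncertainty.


uc = sqrt(0.846^2 + 1.752^2 + 0.988^2 + 1.65^2)
uc = sqrt(7.483864)
uc = 2.7357

2.7357


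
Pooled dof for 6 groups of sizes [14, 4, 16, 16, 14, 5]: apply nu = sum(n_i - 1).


nu = sum_i (n_i - 1)
nu = ((14 - 1) + (4 - 1) + (16 - 1) + (16 - 1) + (14 - 1) + (5 - 1))
nu = 13 + 3 + 15 + 15 + 13 + 4
nu = 63

63


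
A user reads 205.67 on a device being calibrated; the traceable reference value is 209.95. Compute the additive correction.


Correction = standard - reading
= 209.95 - 205.67
= 4.2800

4.2800


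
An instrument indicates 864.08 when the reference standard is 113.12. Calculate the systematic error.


Systematic error = measured - true
= 864.08 - 113.12
= 750.9600

750.9600


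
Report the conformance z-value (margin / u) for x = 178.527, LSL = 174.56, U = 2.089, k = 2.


u = U / k = 2.089 / 2 = 1.0445
margin = |LSL - x| = |174.56 - 178.527| = 3.967
z = margin / u = 3.967 / 1.0445
z = 3.7980

3.7980


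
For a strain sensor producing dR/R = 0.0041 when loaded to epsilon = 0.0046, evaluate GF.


GF = (dR/R) / epsilon
= 0.0041 / 0.0046
= 0.8913

0.8913


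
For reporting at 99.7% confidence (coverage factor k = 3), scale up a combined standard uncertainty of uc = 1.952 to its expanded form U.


U = k * uc
U = 3 * 1.952
U = 5.8560

5.8560


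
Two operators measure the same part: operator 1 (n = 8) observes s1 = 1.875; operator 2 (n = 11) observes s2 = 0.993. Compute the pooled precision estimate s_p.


s_p = sqrt(((n1-1)*s1^2 + (n2-1)*s2^2) / (n1+n2-2))
numerator = (8-1)*1.875^2 + (11-1)*0.993^2 = 24.609375 + 9.86049 = 34.469865
denominator = 8 + 11 - 2 = 17
s_p^2 = 34.469865 / 17 = 2.0276391
s_p = sqrt(2.0276391) = 1.4240

1.4240


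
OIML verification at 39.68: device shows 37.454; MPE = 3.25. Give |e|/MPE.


e = indication - reference = 37.454 - 39.68 = -2.2260
|e| = 2.2260
ratio = |e| / MPE = 2.2260 / 3.25
ratio = 0.6849

0.6849


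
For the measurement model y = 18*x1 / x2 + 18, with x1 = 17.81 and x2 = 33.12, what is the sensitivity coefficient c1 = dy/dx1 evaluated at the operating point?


y = 18*x1 / x2 + 18
dy/dx1 = 18/x2
Evaluate at x2 = 33.12: c1 = 18 / 33.12
c1 = 0.5435

0.5435


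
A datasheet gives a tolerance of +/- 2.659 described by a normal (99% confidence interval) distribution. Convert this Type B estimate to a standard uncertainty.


u_B = half_width / 2.576
u_B = 2.659 / 2.576
u_B = 1.0322

1.0322


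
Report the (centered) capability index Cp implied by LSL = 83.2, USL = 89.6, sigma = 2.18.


Cp = (USL - LSL) / (6 * sigma)
= (89.6 - 83.2) / (6 * 2.18)
= 6.4000 / 13.0800
= 0.4893

0.4893


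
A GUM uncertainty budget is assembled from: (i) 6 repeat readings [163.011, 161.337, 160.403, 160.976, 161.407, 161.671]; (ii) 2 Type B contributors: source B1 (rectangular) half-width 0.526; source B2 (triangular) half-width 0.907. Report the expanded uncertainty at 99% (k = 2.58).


mean = (163.011 + 161.337 + 160.403 + 160.976 + 161.407 + 161.671) / 6 = 161.4675
s = sqrt(sum((x - mean)^2)/(n-1)) = 0.87398255
u_A = s / sqrt(n) = 0.87398255 / sqrt(6) = 0.35680188
u_B1 = 0.526 / sqrt(3) = 0.30368624
u_B2 = 0.907 / sqrt(6) = 0.3702812
uc = sqrt(0.35680188^2 + 0.30368624^2 + 0.3702812^2) = 0.59719434
U = k * uc = 2.58 * 0.59719434
U = 1.5408

1.5408


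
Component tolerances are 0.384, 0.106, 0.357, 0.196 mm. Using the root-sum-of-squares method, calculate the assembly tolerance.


RSS = sqrt(0.384^2 + 0.106^2 + 0.357^2 + 0.196^2)
= sqrt(0.324557)
= 0.5697

0.5697


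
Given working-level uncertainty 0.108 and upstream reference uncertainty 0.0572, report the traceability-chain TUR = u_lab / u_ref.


TUR = u_lab / u_ref
= 0.108 / 0.0572
= 1.8881

1.8881


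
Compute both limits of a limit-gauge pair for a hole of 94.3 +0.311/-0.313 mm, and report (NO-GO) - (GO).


GO = nominal - lower_tol (smallest hole = maximum material condition)
GO = 94.3 - 0.313 = 93.987
NO-GO = nominal + upper_tol (largest hole = least material condition)
NO-GO = 94.3 + 0.311 = 94.611
spread = NO-GO - GO = 94.611 - 93.987 = 0.6240

0.6240


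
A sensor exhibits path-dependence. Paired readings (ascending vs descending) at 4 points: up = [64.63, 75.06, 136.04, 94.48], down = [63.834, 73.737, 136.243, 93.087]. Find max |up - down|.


|64.63 - 63.834| = 0.7960
|75.06 - 73.737| = 1.3230
|136.04 - 136.243| = 0.2030
|94.48 - 93.087| = 1.3930
hysteresis = max(diffs) = 1.3930

1.3930


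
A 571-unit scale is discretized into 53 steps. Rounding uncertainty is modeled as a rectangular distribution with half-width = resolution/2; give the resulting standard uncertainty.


resolution = range / divisions
resolution = 571 / 53 = 10.773585
u_res = resolution / (2*sqrt(3))
u_res = 10.773585 / 3.4641016
u_res = 3.1101

3.1101


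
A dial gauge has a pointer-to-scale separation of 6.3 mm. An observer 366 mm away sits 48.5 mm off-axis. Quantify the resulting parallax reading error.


error = h * offset / d
= 6.3 * 48.5 / 366
= 0.8348

0.8348


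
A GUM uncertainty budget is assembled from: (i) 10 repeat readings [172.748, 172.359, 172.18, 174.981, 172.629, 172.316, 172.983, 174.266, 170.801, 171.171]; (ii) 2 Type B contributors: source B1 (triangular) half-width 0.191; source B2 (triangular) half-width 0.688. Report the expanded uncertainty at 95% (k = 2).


mean = (172.748 + 172.359 + 172.18 + 174.981 + 172.629 + 172.316 + 172.983 + 174.266 + 170.801 + 171.171) / 10 = 172.6434
s = sqrt(sum((x - mean)^2)/(n-1)) = 1.255605
u_A = s / sqrt(n) = 1.255605 / sqrt(10) = 0.39705716
u_B1 = 0.191 / sqrt(6) = 0.077975423
u_B2 = 0.688 / sqrt(6) = 0.28087482
uc = sqrt(0.39705716^2 + 0.077975423^2 + 0.28087482^2) = 0.49257001
U = k * uc = 2 * 0.49257001
U = 0.9851

0.9851


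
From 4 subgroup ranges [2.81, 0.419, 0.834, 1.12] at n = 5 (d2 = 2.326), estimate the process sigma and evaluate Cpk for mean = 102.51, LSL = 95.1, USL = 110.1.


R_bar = (2.81 + 0.419 + 0.834 + 1.12) / 4 = 1.29575
sigma = R_bar / d2 = 1.29575 / 2.326 = 0.55707223
Cp = (USL - LSL)/(6*sigma) = (110.1 - 95.1)/(6*0.55707223) = 4.4877
Cpu = (110.1 - 102.51)/(3*0.55707223) = 4.5416
Cpl = (102.51 - 95.1)/(3*0.55707223) = 4.4339
Cpk = min(Cpu, Cpl) = 4.4339

4.4339


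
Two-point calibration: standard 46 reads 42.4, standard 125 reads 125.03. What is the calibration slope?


slope = (y2 - y1) / (x2 - x1)
= (125.03 - 42.4) / (125 - 46)
= 82.6300 / 79
= 1.0459

1.0459


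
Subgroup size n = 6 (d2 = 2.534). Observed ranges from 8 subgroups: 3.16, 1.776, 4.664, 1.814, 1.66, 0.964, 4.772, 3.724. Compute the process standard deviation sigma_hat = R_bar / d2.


R_bar = (3.16 + 1.776 + 4.664 + 1.814 + 1.66 + 0.964 + 4.772 + 3.724) / 8
R_bar = 22.534 / 8 = 2.81675
sigma_hat = R_bar / d2 = 2.81675 / 2.534 = 1.1116

1.1116


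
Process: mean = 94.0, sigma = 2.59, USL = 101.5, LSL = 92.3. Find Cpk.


Cpu = (USL - mean) / (3*sigma) = (101.5 - 94.0) / (3*2.59) = 0.9653
Cpl = (mean - LSL) / (3*sigma) = (94.0 - 92.3) / (3*2.59) = 0.2188
Cpk = min(Cpu, Cpl) = 0.2188

0.2188


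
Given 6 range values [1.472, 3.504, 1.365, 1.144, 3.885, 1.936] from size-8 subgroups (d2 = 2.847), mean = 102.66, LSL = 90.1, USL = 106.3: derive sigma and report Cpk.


R_bar = (1.472 + 3.504 + 1.365 + 1.144 + 3.885 + 1.936) / 6 = 2.2176667
sigma = R_bar / d2 = 2.2176667 / 2.847 = 0.77894861
Cp = (USL - LSL)/(6*sigma) = (106.3 - 90.1)/(6*0.77894861) = 3.4662
Cpu = (106.3 - 102.66)/(3*0.77894861) = 1.5577
Cpl = (102.66 - 90.1)/(3*0.77894861) = 5.3748
Cpk = min(Cpu, Cpl) = 1.5577

1.5577


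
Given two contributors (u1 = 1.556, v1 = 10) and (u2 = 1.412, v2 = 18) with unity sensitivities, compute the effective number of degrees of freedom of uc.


uc = sqrt(u1^2 + u2^2) = sqrt(1.556^2 + 1.412^2) = 2.1011616
v_eff = uc^4 / (u1^4/v1 + u2^4/v2)
= 2.1011616^4 / (1.556^4/10 + 1.412^4/18)
= 19.491166 / 0.80702413
v_eff = 24.1519

24.1519


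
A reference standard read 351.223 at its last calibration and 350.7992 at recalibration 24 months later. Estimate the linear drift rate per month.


rate = (v2 - v1) / months
= (350.7992 - 351.223) / 24
= -0.4238 / 24
= -0.0177

-0.0177


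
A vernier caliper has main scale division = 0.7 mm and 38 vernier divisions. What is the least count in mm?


LC = MSD / n_div
= 0.7 / 38
= 0.0184

0.0184


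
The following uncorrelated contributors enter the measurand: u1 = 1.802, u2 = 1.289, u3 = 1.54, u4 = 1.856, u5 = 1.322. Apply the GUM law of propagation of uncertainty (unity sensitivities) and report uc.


uc = sqrt(1.802^2 + 1.289^2 + 1.54^2 + 1.856^2 + 1.322^2)
uc = sqrt(12.472745)
uc = 3.5317

3.5317


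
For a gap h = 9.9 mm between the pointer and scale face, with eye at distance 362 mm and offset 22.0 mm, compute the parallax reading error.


error = h * offset / d
= 9.9 * 22.0 / 362
= 0.6017

0.6017


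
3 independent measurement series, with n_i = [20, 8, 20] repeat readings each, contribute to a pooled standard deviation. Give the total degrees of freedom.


nu = sum_i (n_i - 1)
nu = ((20 - 1) + (8 - 1) + (20 - 1))
nu = 19 + 7 + 19
nu = 45

45


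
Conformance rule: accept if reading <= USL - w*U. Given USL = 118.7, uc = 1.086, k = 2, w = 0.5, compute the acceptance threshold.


U = k * uc = 2 * 1.086 = 2.172
guard band g = w * U = 0.5 * 2.172 = 1.086
AL = USL - g = 118.7 - 1.086
AL = 117.6140

117.6140


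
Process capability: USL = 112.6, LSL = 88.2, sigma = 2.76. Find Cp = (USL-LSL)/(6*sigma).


Cp = (USL - LSL) / (6 * sigma)
= (112.6 - 88.2) / (6 * 2.76)
= 24.4000 / 16.5600
= 1.4734

1.4734


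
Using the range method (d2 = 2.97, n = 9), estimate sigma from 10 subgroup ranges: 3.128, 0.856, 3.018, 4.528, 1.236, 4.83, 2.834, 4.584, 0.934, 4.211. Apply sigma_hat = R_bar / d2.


R_bar = (3.128 + 0.856 + 3.018 + 4.528 + 1.236 + 4.83 + 2.834 + 4.584 + 0.934 + 4.211) / 10
R_bar = 30.159 / 10 = 3.0159
sigma_hat = R_bar / d2 = 3.0159 / 2.97 = 1.0155

1.0155


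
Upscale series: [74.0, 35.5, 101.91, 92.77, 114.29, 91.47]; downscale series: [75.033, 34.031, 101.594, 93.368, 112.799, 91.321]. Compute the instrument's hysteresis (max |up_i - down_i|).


|74.0 - 75.033| = 1.0330
|35.5 - 34.031| = 1.4690
|101.91 - 101.594| = 0.3160
|92.77 - 93.368| = 0.5980
|114.29 - 112.799| = 1.4910
|91.47 - 91.321| = 0.1490
hysteresis = max(diffs) = 1.4910

1.4910


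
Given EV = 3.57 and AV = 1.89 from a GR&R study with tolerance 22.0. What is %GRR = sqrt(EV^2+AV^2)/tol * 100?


GRR = sqrt(EV^2 + AV^2) = sqrt(3.57^2 + 1.89^2) = 4.0394307
%GRR = GRR / tol * 100 = 4.0394307 / 22.0 * 100
%GRR = 18.3610

18.3610
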